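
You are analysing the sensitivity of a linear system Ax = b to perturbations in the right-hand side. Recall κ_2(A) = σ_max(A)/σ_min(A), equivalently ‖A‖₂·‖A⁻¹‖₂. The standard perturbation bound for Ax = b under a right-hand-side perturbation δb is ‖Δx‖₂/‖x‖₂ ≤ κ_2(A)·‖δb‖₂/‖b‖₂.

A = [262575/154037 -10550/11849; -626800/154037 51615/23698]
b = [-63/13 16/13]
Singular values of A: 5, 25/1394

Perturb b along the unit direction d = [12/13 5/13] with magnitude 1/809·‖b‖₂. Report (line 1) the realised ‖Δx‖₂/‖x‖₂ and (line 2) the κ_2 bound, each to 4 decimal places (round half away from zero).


from the listed singular values, σ₁ = 5, σ_n = 25/1394
condition number: 5 ÷ (25/1394) = 278.8000
κ_2(A)·‖δb‖/‖b‖ = 0.3446
solve Ax = b  →  x = [-105.4894 -196.5176]
‖b‖₂ = 5.0000 and ‖x‖₂ = 223.0408
δb = ε·‖b‖·d = [0.0057 0.0024]; solving A·Δx = δb gives ‖Δx‖ = 0.3446
dividing the unrounded norms, ‖Δx‖/‖x‖ = 0.0015
so the bound overstates the realised error by a factor of ≈ 223.0408 (computed from the unrounded values)

0.0015
0.3446


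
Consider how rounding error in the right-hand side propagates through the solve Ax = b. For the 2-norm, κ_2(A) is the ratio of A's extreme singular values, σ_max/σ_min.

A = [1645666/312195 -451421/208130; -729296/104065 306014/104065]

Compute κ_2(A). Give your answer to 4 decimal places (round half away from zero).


form AᵀA = [299802819364/3898628721 -41638738165/1299542907; -41638738165/1299542907 23134367681/1732723876] with trace 8327932465/92275236 and determinant 2085136/23068809
solving λ² − 8327932465/92275236·λ + 2085136/23068809 = 0 gives λ = 361/4, 23104/23068809
κ_2(A) = √(λ_max/λ_min) = √((361/4) / (23104/23068809)) = 300.1875

300.1875


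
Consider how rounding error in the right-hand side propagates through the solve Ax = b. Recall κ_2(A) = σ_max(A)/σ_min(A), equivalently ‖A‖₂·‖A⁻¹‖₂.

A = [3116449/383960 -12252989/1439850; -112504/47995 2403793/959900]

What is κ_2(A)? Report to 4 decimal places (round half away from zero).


form AᵀA = [420892478825/5897011264 -331448409985/4422758448; -331448409985/4422758448 1044075111709/13268275344] with trace 9470074621/63107136 and determinant 144120025/1009714176
eigenvalues of AᵀA: λ = (tr ± √(tr²−4·det))/2 = 2401/16, 60025/63107136
so κ_2 = √((2401/16) / (60025/63107136)) = 397.2000

397.2000


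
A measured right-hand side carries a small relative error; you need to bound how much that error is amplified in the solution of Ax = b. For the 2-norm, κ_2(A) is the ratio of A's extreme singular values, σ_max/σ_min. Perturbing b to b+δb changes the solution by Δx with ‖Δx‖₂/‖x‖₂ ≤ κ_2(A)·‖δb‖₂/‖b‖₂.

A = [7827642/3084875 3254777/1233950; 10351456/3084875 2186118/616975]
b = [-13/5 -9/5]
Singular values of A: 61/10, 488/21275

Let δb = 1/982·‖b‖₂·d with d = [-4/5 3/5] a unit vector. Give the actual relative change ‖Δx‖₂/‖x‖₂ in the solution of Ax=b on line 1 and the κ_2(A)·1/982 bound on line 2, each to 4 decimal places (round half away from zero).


from the listed singular values, σ₁ = 61/10, σ_n = 488/21275
κ = σ_max/σ_min = (61/10)/(488/21275) = 265.9375
bound on ‖Δx‖/‖x‖: κ·ε = 265.9375·1/982 = 0.2708
solve Ax = b  →  x = [-31.9089 29.7103]
‖b‖ = 3.1623, ‖x‖ = 43.5991
Δx = A⁻¹·δb where δb = 1/982·3.1623·d; ‖Δx‖ = 0.1404
realised ‖Δx‖/‖x‖ = 0.0032
tightness: 0.0032 against a bound of 0.2708 (unrounded ratio ≈ 0.0119)

0.0032
0.2708


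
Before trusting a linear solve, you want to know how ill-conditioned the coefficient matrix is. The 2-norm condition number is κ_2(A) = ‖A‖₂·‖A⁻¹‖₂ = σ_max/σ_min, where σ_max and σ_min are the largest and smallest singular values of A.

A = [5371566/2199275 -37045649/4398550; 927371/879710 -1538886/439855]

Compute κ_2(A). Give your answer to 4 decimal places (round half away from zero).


M = AᵀA = [810149760121/114480722500 -694293209568/28620180625; -694293209568/28620180625 9521876461129/114480722500]. tr(M)=8265620977/91584578, det(M)=81450625/732676624
solving λ² − 8265620977/91584578·λ + 81450625/732676624 = 0 gives λ = 361/4, 225625/183169156
κ = σ_max/σ_min = (19/2)/(475/13534) = 270.6800

270.6800


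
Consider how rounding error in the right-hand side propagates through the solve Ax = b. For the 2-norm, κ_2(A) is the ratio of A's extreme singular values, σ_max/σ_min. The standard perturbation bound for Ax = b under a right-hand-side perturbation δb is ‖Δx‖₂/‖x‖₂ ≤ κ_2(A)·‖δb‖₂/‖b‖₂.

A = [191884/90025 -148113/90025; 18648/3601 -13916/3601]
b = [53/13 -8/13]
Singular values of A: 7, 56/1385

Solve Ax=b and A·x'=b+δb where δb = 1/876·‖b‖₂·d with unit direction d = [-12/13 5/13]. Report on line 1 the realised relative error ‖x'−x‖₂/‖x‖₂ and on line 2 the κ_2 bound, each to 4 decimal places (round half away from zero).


from the listed singular values, σ₁ = 7, σ_n = 56/1385
condition number: 7 ÷ (56/1385) = 173.1250
perturbation bound = 173.1250·1/876 = 0.1976
solve Ax = b  →  x = [-59.2429 -79.2286]
‖b‖ = 4.1231, ‖x‖ = 98.9287
with δb = [-0.0043 0.0018], A·Δx = δb → ‖Δx‖ = 0.1164
relative error = 0.0012
tightness: 0.0012 against a bound of 0.1976 (unrounded ratio ≈ 0.0060)

0.0012
0.1976


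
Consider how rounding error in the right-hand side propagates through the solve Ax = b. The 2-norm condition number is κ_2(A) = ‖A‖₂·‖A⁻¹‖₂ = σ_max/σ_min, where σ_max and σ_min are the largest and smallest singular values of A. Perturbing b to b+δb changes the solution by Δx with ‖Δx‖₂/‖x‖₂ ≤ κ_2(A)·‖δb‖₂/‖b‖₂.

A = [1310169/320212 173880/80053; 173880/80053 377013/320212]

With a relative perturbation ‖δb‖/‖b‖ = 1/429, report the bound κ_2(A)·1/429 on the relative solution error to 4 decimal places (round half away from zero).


0.6457

AᵀA = [7613463249/354794896 253777860/22174681; 253777860/22174681 2165698521/354794896]; tr = 16918965/613832, det = 194481/19642624
solving λ² − 16918965/613832·λ + 194481/19642624 = 0 gives λ = 441/16, 441/1227664
κ_2(A) = √(λ_max/λ_min) = √((441/16) / (441/1227664)) = 277.0000
worst-case relative error ≤ 277.0000 × 1/429 = 0.6457


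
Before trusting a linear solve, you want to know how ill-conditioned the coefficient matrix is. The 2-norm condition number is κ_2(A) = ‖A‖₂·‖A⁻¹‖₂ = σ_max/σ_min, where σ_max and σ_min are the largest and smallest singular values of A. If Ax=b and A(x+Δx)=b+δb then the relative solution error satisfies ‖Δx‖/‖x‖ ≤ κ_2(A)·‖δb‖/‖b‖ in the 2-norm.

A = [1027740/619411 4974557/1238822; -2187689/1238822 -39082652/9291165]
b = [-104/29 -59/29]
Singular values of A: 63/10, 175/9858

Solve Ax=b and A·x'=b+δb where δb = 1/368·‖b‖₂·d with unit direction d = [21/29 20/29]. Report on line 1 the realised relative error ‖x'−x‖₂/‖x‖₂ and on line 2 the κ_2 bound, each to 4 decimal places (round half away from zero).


0.0028
0.9644

from the listed singular values, σ₁ = 63/10, σ_n = 175/9858
κ = σ_max/σ_min = (63/10)/(175/9858) = 354.8880
κ_2(A)·‖δb‖/‖b‖ = 0.9644
solve Ax = b  →  x = [207.9319 -86.8103]
‖b‖ = 4.1231, ‖x‖ = 225.3258
δb = ε·‖b‖·d = [0.0081 0.0077]; solving A·Δx = δb gives ‖Δx‖ = 0.6311
dividing the unrounded norms, ‖Δx‖/‖x‖ = 0.0028
realised/bound (from unrounded values) ≈ 0.0029


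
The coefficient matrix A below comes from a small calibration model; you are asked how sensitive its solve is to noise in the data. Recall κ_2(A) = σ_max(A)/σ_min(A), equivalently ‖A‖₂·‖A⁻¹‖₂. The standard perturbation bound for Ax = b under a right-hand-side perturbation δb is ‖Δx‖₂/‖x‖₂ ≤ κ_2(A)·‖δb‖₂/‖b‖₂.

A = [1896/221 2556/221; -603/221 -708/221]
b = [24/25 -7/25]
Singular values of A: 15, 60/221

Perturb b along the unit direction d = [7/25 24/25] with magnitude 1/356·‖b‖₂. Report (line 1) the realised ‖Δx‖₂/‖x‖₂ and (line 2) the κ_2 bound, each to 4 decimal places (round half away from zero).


0.1552
0.1552

from the listed singular values, σ₁ = 15, σ_n = 60/221
condition number: 15 ÷ (60/221) = 55.2500
κ_2(A)·‖δb‖/‖b‖ = 0.1552
solve Ax = b  →  x = [0.0400 0.0533]
2-norm of b is 1.0000; of x, 0.0667
with δb = [0.0008 0.0027], A·Δx = δb → ‖Δx‖ = 0.0103
dividing the unrounded norms, ‖Δx‖/‖x‖ = 0.1552
tightness: 0.1552 against a bound of 0.1552; the bound is attained (ratio 1)


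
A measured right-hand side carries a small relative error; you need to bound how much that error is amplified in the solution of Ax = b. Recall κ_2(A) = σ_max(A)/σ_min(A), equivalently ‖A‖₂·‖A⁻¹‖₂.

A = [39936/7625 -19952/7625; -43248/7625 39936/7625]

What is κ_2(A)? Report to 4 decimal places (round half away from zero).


form AᵀA = [138610944/2325625 -100958208/2325625; -100958208/2325625 79718656/2325625] with trace 8733184/93025 and determinant 589824/3721
eigenvalues of AᵀA: λ = (tr ± √(tr²−4·det))/2 = 2304/25, 6400/3721
κ = σ_max/σ_min = (48/5)/(80/61) = 7.3200

7.3200


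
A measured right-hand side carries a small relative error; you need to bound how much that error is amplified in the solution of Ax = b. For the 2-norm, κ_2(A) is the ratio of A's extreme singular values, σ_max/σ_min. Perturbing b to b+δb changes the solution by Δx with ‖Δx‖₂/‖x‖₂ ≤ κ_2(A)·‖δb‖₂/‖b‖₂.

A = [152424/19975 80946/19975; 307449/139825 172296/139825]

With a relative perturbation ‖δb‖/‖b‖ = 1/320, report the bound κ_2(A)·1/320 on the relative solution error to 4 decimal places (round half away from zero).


0.5141

M = AᵀA = [1972712961/31281649 1052063640/31281649; 1052063640/31281649 561194244/31281649]. tr(M)=8767845/108241, det(M)=26244/108241
eigenvalues of AᵀA: λ = (tr ± √(tr²−4·det))/2 = 81, 324/108241
κ_2(A) = √(λ_max/λ_min) = √(81 / (324/108241)) = 164.5000
perturbation bound = 164.5000·1/320 = 0.5141


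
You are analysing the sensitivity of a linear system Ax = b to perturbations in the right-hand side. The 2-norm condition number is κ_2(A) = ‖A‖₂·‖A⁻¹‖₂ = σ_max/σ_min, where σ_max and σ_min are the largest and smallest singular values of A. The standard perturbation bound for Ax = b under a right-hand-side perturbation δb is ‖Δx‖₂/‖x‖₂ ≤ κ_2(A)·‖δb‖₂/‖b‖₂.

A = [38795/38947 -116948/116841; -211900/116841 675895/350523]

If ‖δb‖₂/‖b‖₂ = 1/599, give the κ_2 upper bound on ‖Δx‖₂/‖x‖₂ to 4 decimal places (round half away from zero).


0.1424

AᵀA = [202239025/47238129 -636868960/141714387; -636868960/141714387 2006662849/425143161]; tr = 4550314/505521, det = 625/56169
char-poly roots: 9 and 625/505521
κ_2(A) = √(λ_max/λ_min) = √(9 / (625/505521)) = 85.3200
bound on ‖Δx‖/‖x‖: κ·ε = 85.3200·1/599 = 0.1424


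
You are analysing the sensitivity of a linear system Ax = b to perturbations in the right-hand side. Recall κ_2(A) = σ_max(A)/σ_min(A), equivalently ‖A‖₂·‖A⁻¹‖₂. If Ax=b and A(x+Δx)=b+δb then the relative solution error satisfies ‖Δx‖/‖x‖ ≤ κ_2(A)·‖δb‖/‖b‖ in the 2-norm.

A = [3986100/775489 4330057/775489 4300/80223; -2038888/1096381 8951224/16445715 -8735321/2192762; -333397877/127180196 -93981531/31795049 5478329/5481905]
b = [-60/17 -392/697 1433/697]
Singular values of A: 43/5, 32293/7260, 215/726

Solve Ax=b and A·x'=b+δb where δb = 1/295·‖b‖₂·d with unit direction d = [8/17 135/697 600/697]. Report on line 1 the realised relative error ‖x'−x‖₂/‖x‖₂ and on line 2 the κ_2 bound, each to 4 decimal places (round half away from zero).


σ_max = 43/5, σ_min = 215/726
κ = σ_max/σ_min = (43/5)/(215/726) = 29.0400
bound on ‖Δx‖/‖x‖: κ·ε = 29.0400·1/295 = 0.0984
solve Ax = b  →  x = [-0.2582 -0.3964 0.2075]
‖b‖ = 4.1231, ‖x‖ = 0.5166
Δx = A⁻¹·δb where δb = 1/295·4.1231·d; ‖Δx‖ = 0.0472
relative error = 0.0914
realised/bound (from unrounded values) ≈ 0.9281

0.0914
0.0984


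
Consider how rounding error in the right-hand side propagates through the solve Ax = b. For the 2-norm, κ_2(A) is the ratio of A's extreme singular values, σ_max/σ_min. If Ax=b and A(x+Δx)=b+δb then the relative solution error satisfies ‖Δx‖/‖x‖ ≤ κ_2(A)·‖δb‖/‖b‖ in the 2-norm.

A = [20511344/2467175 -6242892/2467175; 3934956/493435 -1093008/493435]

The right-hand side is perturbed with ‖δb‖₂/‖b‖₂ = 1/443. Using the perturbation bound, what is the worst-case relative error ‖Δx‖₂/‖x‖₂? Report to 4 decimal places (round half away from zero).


0.1844

form AᵀA = [960537694096/7237755625 -280111254528/7237755625; -280111254528/7237755625 81855365904/7237755625] with trace 1667828896/11580409 and determinant 36000000/11580409
char-poly roots: 144 and 250000/11580409
κ_2(A) = √(λ_max/λ_min) = √(144 / (250000/11580409)) = 81.6720
bound on ‖Δx‖/‖x‖: κ·ε = 81.6720·1/443 = 0.1844


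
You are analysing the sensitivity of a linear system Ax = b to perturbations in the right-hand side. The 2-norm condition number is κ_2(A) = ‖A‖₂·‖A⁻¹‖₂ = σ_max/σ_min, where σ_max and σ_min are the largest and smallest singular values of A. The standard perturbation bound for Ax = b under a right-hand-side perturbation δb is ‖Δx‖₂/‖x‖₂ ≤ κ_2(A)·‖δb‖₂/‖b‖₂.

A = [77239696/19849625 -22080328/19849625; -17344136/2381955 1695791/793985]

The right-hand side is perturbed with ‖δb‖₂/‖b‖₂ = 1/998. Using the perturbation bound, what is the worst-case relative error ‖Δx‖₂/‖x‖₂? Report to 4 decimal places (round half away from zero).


AᵀA = [836351710156096/12270133265625 -81311252765176/4090044421875; -81311252765176/4090044421875 7906082463281/1363348140625]; tr = 1452010323721/19632213225, det = 875213056/19632213225
char-poly roots: 1849/25 and 473344/785288529
σ_max=√(1849/25)=(43/5), σ_min=√(473344/785288529)=(688/28023) → κ = 350.2875
bound on ‖Δx‖/‖x‖: κ·ε = 350.2875·1/998 = 0.3510

0.3510


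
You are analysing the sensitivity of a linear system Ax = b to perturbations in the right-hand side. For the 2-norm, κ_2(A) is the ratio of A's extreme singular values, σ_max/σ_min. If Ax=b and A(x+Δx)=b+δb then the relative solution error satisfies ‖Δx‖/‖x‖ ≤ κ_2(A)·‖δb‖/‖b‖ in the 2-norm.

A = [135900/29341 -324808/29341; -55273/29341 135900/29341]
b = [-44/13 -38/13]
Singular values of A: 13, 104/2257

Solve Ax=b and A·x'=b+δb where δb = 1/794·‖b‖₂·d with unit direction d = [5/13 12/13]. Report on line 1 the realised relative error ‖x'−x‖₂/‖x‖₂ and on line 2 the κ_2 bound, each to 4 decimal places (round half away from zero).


largest singular value 13, smallest 104/2257
condition number: 13 ÷ (104/2257) = 282.1250
perturbation bound = 282.1250·1/794 = 0.3553
solve Ax = b  →  x = [-80.1893 -33.2456]
‖b‖ = 4.4721, ‖x‖ = 86.8078
with δb = [0.0022 0.0052], A·Δx = δb → ‖Δx‖ = 0.1222
dividing the unrounded norms, ‖Δx‖/‖x‖ = 0.0014
so the bound overstates the realised error by a factor of ≈ 252.3407 (computed from the unrounded values)

0.0014
0.3553


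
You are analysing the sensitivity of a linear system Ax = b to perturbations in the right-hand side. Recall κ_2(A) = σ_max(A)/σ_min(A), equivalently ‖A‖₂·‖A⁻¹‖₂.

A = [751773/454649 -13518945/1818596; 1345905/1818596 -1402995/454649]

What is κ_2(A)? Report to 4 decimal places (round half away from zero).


170.6000

form AᵀA = [64225222281/19569771664 -17827626960/1223110729; -17827626960/1223110729 1267788126825/19569771664] with trace 396196713/5820872 and determinant 29648025/186267904
λ_max, λ_min = (396196713/5820872 ± √2452347862846596/529414856881)/2 = 1089/16, 27225/11641744
σ_max=√(1089/16)=(33/4), σ_min=√(27225/11641744)=(165/3412) → κ = 170.6000


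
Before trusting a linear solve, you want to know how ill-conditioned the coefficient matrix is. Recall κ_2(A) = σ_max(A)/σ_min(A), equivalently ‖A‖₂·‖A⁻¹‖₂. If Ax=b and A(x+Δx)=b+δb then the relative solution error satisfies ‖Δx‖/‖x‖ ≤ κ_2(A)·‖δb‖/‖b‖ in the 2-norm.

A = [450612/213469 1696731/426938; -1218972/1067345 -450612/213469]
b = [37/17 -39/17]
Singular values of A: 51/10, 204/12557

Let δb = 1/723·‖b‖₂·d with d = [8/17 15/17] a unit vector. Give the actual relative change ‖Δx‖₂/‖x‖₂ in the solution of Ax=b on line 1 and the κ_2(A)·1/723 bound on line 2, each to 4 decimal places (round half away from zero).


largest singular value 51/10, smallest 204/12557
κ = σ_max/σ_min = (51/10)/(204/12557) = 313.9250
perturbation bound = 313.9250·1/723 = 0.4342
solve Ax = b  →  x = [54.5891 -28.4475]
‖b‖ = 3.1623, ‖x‖ = 61.5567
δb = ε·‖b‖·d = [0.0021 0.0039]; solving A·Δx = δb gives ‖Δx‖ = 0.2692
realised ‖Δx‖/‖x‖ = 0.0044
so the bound overstates the realised error by a factor of ≈ 99.2763 (computed from the unrounded values)

0.0044
0.4342


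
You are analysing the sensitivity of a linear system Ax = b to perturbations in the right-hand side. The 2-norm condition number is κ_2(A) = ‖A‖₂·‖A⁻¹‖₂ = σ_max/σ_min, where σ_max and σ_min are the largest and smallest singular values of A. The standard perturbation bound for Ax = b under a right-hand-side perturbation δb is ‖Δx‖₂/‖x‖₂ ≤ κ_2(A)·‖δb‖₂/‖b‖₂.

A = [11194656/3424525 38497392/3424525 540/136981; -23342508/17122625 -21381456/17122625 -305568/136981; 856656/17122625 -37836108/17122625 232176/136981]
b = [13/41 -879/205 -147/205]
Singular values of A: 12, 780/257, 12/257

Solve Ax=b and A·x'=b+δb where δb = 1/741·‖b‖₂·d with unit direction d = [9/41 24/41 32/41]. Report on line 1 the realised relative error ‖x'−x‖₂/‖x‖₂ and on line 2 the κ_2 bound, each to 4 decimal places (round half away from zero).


0.0020
0.3468

from the listed singular values, σ₁ = 12, σ_n = 12/257
κ = σ_max/σ_min = 12/(12/257) = 257.0000
worst-case relative error ≤ 257.0000 × 1/741 = 0.3468
solve Ax = b  →  x = [57.3237 -16.6326 -23.7991]
‖b‖₂ = 4.3589 and ‖x‖₂ = 64.2577
with δb = [0.0013 0.0034 0.0046], A·Δx = δb → ‖Δx‖ = 0.1260
dividing the unrounded norms, ‖Δx‖/‖x‖ = 0.0020
realised/bound (from unrounded values) ≈ 0.0057


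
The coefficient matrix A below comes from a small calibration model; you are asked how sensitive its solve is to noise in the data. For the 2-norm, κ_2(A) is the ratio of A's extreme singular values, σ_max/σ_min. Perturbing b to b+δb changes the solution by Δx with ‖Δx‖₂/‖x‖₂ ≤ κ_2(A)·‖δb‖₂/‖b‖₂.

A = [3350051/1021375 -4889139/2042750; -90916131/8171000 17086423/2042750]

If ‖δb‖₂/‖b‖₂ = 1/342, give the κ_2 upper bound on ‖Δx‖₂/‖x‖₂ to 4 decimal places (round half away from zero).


0.7645

M = AᵀA = [14374407591961/106824385600 -2695139826813/26706096400; -2695139826813/26706096400 252679624877/3338262050]. tr(M)=898406223521/4272975424, det(M)=11051265625/17091901696
λ_max, λ_min = (898406223521/4272975424 ± √807086520674845292637441/18258318974107979776)/2 = 841/4, 13140625/4272975424
so κ_2 = √((841/4) / (13140625/4272975424)) = 261.4720
κ_2(A)·‖δb‖/‖b‖ = 0.7645


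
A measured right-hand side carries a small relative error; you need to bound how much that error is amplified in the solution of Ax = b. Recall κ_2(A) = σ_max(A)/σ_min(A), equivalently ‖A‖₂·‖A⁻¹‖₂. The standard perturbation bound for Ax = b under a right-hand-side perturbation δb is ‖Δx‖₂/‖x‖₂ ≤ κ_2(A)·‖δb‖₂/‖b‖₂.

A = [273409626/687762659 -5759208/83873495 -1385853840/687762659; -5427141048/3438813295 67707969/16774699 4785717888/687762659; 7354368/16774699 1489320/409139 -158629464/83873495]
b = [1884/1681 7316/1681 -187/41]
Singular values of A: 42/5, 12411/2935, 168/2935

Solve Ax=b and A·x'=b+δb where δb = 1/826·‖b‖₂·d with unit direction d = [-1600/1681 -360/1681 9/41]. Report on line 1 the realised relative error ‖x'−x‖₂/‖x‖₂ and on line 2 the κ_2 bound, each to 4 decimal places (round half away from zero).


0.0026
0.1777

σ_max = 42/5, σ_min = 168/2935
κ_2(A) = (42/5) / (168/2935) = 146.7500
worst-case relative error ≤ 146.7500 × 1/826 = 0.1777
solve Ax = b  →  x = [-51.3224 -0.6106 -10.6606]
‖b‖ = 6.4031, ‖x‖ = 52.4214
with δb = [-0.0074 -0.0017 0.0017], A·Δx = δb → ‖Δx‖ = 0.1354
realised ‖Δx‖/‖x‖ = 0.0026
so the bound overstates the realised error by a factor of ≈ 68.7695 (computed from the unrounded values)


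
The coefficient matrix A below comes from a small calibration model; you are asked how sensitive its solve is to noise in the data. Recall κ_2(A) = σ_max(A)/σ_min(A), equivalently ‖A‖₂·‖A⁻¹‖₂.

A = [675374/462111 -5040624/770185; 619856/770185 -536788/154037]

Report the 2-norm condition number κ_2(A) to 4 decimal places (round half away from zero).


331.5000

form AᵀA = [51422990116/18472887225 -1015570976/82101721; -1015570976/82101721 112842298384/2052543025] with trace 634743412/10989225 and determinant 8340544/274730625
solving λ² − 634743412/10989225·λ + 8340544/274730625 = 0 gives λ = 1444/25, 5776/10989225
κ_2(A) = √(λ_max/λ_min) = √((1444/25) / (5776/10989225)) = 331.5000


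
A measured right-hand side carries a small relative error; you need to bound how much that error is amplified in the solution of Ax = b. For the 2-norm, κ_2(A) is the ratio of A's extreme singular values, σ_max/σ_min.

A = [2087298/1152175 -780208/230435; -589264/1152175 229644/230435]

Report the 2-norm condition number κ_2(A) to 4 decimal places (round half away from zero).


form AᵀA = [7526472004/2124011569 -14110780320/2124011569; -14110780320/2124011569 26458435600/2124011569] with trace 117594836/7349521 and determinant 40000/7349521
λ_max, λ_min = (117594836/7349521 ± √13827369530506896/54015458929441)/2 = 16, 2500/7349521
κ = σ_max/σ_min = 4/(50/2711) = 216.8800

216.8800


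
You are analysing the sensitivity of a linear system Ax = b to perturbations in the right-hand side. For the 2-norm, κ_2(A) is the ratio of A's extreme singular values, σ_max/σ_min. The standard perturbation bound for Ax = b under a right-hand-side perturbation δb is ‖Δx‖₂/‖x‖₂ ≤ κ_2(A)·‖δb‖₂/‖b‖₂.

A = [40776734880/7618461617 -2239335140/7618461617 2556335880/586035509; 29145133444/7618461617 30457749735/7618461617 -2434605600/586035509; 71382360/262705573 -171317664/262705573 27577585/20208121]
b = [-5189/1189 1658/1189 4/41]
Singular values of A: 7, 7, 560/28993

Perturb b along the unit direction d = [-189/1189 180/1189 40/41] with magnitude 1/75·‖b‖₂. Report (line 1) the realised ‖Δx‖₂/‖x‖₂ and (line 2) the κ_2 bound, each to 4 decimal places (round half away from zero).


0.0611
4.8322

largest singular value 7, smallest 560/28993
κ = σ_max/σ_min = 7/(560/28993) = 362.4125
worst-case relative error ≤ 362.4125 × 1/75 = 4.8322
solve Ax = b  →  x = [-17.9373 42.3066 23.8597]
‖b‖ = 4.5826, ‖x‖ = 51.7772
δb = ε·‖b‖·d = [-0.0097 0.0092 0.0596]; solving A·Δx = δb gives ‖Δx‖ = 3.1634
dividing the unrounded norms, ‖Δx‖/‖x‖ = 0.0611
so the bound overstates the realised error by a factor of ≈ 79.0909 (computed from the unrounded values)


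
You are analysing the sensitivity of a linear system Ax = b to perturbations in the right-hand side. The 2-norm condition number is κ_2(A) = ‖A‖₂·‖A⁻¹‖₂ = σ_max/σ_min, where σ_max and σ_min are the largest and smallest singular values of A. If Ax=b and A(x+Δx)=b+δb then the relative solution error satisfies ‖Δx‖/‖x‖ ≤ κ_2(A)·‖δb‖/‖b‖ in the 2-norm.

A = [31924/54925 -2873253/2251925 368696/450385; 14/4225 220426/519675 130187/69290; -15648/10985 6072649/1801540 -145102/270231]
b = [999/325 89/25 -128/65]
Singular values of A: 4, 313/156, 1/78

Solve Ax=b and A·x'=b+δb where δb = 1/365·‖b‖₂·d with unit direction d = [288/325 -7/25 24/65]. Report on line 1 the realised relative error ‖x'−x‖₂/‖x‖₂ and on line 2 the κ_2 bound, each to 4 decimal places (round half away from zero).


σ_max = 4, σ_min = 1/78
κ_2(A) = 4 / (1/78) = 312.0000
worst-case relative error ≤ 312.0000 × 1/365 = 0.8548
solve Ax = b  →  x = [-71.7115 -29.5061 8.6823]
‖b‖ = 5.0990, ‖x‖ = 78.0291
re-solving with b+δb shifts x by Δx of norm 1.0897
relative error = 0.0140
realised/bound (from unrounded values) ≈ 0.0163

0.0140
0.8548


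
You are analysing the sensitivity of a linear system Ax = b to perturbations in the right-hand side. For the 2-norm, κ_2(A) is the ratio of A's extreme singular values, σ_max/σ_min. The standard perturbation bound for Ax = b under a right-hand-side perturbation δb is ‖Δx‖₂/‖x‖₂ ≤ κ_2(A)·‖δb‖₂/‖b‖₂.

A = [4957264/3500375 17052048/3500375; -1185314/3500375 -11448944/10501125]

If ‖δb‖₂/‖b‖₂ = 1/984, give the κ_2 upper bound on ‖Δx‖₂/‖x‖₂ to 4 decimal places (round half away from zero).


0.2603

M = AᵀA = [15454750532/7288890625 158932245472/21866671875; 158932245472/21866671875 1634758707712/65600015625]. tr(M)=567632468/20992005, det(M)=29246464/2624000625
eigenvalues of AᵀA: λ = (tr ± √(tr²−4·det))/2 = 676/25, 43264/104960025
σ_max=√(676/25)=(26/5), σ_min=√(43264/104960025)=(208/10245) → κ = 256.1250
perturbation bound = 256.1250·1/984 = 0.2603


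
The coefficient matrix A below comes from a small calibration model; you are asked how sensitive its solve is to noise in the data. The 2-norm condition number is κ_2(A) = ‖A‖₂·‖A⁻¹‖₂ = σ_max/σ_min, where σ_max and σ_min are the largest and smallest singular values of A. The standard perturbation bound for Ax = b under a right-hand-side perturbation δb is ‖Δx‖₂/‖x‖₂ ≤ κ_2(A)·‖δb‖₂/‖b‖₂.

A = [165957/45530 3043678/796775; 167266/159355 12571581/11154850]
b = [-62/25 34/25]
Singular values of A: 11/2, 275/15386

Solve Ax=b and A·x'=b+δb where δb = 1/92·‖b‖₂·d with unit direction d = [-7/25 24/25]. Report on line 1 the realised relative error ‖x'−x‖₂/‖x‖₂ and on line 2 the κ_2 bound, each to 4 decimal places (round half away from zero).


0.0154
3.3448

from the listed singular values, σ₁ = 11/2, σ_n = 275/15386
κ = σ_max/σ_min = (11/2)/(275/15386) = 307.7200
bound on ‖Δx‖/‖x‖: κ·ε = 307.7200·1/92 = 3.3448
solve Ax = b  →  x = [-81.2805 76.9078]
‖b‖₂ = 2.8284 and ‖x‖₂ = 111.8988
δb = ε·‖b‖·d = [-0.0086 0.0295]; solving A·Δx = δb gives ‖Δx‖ = 1.7201
relative error = 0.0154
tightness: 0.0154 against a bound of 3.3448 (unrounded ratio ≈ 0.0046)


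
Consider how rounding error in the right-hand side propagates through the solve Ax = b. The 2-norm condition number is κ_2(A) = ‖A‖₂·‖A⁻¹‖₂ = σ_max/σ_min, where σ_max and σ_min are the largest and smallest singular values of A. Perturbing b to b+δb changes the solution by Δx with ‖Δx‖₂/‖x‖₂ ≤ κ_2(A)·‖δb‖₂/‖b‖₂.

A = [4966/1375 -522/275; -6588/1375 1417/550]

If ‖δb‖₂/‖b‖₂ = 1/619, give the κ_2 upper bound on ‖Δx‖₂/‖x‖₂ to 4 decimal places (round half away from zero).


AᵀA = [2722516/75625 -290394/15125; -290394/15125 123913/12100]; tr = 13987889/302500, det = 83521/1890625
solving λ² − 13987889/302500·λ + 83521/1890625 = 0 gives λ = 1156/25, 289/302500
σ_max=√(1156/25)=(34/5), σ_min=√(289/302500)=(17/550) → κ = 220.0000
bound on ‖Δx‖/‖x‖: κ·ε = 220.0000·1/619 = 0.3554

0.3554


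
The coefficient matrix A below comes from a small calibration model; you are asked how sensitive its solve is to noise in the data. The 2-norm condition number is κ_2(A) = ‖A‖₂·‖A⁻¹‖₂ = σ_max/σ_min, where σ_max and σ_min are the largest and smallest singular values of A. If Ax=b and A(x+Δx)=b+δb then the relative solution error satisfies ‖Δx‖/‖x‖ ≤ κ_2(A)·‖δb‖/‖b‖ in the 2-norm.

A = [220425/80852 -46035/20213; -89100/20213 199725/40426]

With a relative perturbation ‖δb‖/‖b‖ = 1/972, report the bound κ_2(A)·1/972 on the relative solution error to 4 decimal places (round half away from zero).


form AᵀA = [20953125/779984 -5457375/194996; -5457375/194996 5771025/194996] with trace 1518525/26896 and determinant 1265625/107584
solving λ² − 1518525/26896·λ + 1265625/107584 = 0 gives λ = 225/4, 5625/26896
κ_2(A) = √(λ_max/λ_min) = √((225/4) / (5625/26896)) = 16.4000
bound on ‖Δx‖/‖x‖: κ·ε = 16.4000·1/972 = 0.0169

0.0169


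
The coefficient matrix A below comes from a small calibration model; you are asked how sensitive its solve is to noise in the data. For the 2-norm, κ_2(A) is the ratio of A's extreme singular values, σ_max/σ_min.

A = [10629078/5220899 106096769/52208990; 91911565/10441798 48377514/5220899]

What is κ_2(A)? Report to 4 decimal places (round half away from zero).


175.6400

M = AᵀA = [5294256381481/64860883684 6948237937536/81076104605; 6948237937536/81076104605 145922016938881/1621522092100]. tr(M)=165444962233/964044050, det(M)=294499921/308494096
λ_max, λ_min = (165444962233/964044050 ± √6842121660517931836416/232345232585100625)/2 = 17161/100, 429025/77123524
κ_2(A) = √(λ_max/λ_min) = √((17161/100) / (429025/77123524)) = 175.6400


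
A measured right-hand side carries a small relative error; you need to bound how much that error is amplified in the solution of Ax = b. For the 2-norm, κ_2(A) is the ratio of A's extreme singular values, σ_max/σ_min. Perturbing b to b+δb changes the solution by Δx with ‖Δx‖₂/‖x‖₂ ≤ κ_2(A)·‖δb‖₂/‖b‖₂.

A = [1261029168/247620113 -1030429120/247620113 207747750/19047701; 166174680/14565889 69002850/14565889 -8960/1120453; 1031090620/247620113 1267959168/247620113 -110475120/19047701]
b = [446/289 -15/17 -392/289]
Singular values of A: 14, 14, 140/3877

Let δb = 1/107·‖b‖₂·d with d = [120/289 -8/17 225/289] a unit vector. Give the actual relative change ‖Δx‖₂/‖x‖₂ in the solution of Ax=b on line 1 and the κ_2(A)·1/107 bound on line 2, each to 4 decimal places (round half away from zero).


σ_max = 14, σ_min = 140/3877
κ = σ_max/σ_min = 14/(140/3877) = 387.7000
perturbation bound = 387.7000·1/107 = 3.6234
solve Ax = b  →  x = [-0.0401 -0.0895 0.1261]
‖b‖₂ = 2.2361 and ‖x‖₂ = 0.1597
Δx = A⁻¹·δb where δb = 1/107·2.2361·d; ‖Δx‖ = 0.5787
dividing the unrounded norms, ‖Δx‖/‖x‖ = 3.6234
tightness: 3.6234 against a bound of 3.6234; the bound is attained (ratio 1)

3.6234
3.6234


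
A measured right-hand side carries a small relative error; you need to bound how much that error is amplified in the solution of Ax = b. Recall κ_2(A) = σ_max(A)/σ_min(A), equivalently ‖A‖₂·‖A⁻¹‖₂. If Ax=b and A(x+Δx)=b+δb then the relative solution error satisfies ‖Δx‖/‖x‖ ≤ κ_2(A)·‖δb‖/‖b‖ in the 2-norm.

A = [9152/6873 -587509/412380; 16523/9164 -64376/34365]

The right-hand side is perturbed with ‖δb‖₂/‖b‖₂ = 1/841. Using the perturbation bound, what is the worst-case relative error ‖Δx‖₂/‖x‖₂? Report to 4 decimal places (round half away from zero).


0.1691

M = AᵀA = [3797231425/755810064 -747502210/141714387; -747502210/141714387 37677664609/6802290576]. tr(M)=42718637/4044168, det(M)=714025/129413376
solving λ² − 42718637/4044168·λ + 714025/129413376 = 0 gives λ = 169/16, 4225/8088336
κ_2(A) = √(λ_max/λ_min) = √((169/16) / (4225/8088336)) = 142.2000
worst-case relative error ≤ 142.2000 × 1/841 = 0.1691


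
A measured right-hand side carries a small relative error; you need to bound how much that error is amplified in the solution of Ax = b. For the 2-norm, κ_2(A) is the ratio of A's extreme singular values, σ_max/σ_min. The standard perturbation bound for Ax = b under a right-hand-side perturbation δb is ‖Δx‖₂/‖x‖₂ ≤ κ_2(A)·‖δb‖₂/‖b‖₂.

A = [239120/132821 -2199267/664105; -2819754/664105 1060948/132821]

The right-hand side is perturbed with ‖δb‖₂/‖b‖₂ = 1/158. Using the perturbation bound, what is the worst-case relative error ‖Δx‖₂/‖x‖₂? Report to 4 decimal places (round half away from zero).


form AᵀA = [55505751364/2609677225 -20813615928/521935445; -20813615928/521935445 195130424881/2609677225] with trace 173450641/1806005 and determinant 23059204/225750625
solving λ² − 173450641/1806005·λ + 23059204/225750625 = 0 gives λ = 2401/25, 9604/9030025
σ_max=√(2401/25)=(49/5), σ_min=√(9604/9030025)=(98/3005) → κ = 300.5000
bound on ‖Δx‖/‖x‖: κ·ε = 300.5000·1/158 = 1.9019

1.9019


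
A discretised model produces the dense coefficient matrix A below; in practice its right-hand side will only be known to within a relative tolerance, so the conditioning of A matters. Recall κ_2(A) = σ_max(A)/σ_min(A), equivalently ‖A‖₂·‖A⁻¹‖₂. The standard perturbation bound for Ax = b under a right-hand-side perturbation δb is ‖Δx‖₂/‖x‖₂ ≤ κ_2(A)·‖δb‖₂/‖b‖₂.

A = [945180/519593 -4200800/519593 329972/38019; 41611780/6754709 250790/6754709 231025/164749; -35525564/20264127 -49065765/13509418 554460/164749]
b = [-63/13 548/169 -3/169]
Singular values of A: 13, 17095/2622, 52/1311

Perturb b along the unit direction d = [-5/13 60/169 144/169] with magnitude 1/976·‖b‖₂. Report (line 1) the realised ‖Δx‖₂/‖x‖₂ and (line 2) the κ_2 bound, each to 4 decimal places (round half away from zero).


0.0020
0.3358

σ_max = 13, σ_min = 52/1311
κ_2(A) = 13 / (52/1311) = 327.7500
perturbation bound = 327.7500·1/976 = 0.3358
solve Ax = b  →  x = [-11.6203 53.7421 51.9390]
‖b‖ = 5.8310, ‖x‖ = 75.6366
δb = ε·‖b‖·d = [-0.0023 0.0021 0.0051]; solving A·Δx = δb gives ‖Δx‖ = 0.1506
dividing the unrounded norms, ‖Δx‖/‖x‖ = 0.0020
tightness: 0.0020 against a bound of 0.3358 (unrounded ratio ≈ 0.0059)


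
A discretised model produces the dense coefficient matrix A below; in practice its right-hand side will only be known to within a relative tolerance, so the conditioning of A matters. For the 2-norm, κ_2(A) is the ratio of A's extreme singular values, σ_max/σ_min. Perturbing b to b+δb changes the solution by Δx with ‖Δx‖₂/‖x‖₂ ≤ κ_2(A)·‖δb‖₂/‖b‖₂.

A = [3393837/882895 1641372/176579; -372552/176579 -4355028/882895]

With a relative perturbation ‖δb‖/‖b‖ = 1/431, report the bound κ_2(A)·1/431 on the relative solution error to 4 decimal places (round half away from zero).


0.4635

AᵀA = [51861606921/2697244225 4977870876/107889769; 4977870876/107889769 298681037856/2697244225]; tr = 2074216833/15960025, det = 168896016/399000625
char-poly roots: 3249/25 and 51984/15960025
κ = σ_max/σ_min = (57/5)/(228/3995) = 199.7500
κ_2(A)·‖δb‖/‖b‖ = 0.4635


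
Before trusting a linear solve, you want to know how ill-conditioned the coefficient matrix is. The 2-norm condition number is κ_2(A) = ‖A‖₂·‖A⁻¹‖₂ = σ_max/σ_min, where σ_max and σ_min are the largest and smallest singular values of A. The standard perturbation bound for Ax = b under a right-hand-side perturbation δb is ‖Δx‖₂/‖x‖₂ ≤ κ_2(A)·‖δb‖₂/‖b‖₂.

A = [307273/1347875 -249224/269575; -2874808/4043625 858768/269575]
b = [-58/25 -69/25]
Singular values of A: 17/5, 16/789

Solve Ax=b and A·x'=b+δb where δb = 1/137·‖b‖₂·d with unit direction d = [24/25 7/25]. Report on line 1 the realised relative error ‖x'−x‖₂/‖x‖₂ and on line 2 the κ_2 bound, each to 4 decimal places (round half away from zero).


largest singular value 17/5, smallest 16/789
condition number: (17/5) ÷ (16/789) = 167.6625
κ_2(A)·‖δb‖/‖b‖ = 1.2238
solve Ax = b  →  x = [-144.2001 -33.0480]
‖b‖ = 3.6056, ‖x‖ = 147.9387
with δb = [0.0253 0.0074], A·Δx = δb → ‖Δx‖ = 1.2978
realised ‖Δx‖/‖x‖ = 0.0088
realised/bound (from unrounded values) ≈ 0.0072

0.0088
1.2238


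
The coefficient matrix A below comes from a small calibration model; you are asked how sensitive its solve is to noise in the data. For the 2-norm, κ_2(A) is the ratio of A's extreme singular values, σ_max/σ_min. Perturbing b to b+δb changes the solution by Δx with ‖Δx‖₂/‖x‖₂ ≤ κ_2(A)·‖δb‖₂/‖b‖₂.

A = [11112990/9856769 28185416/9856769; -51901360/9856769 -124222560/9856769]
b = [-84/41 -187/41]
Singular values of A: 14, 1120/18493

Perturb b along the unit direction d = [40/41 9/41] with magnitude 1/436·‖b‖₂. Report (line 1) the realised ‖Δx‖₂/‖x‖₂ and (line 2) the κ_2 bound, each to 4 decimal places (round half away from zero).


from the listed singular values, σ₁ = 14, σ_n = 1120/18493
condition number: 14 ÷ (1120/18493) = 231.1625
κ_2(A)·‖δb‖/‖b‖ = 0.5302
solve Ax = b  →  x = [45.8343 -18.7881]
‖b‖₂ = 5.0000 and ‖x‖₂ = 49.5356
Δx = A⁻¹·δb where δb = 1/436·5.0000·d; ‖Δx‖ = 0.1894
dividing the unrounded norms, ‖Δx‖/‖x‖ = 0.0038
tightness: 0.0038 against a bound of 0.5302 (unrounded ratio ≈ 0.0072)

0.0038
0.5302


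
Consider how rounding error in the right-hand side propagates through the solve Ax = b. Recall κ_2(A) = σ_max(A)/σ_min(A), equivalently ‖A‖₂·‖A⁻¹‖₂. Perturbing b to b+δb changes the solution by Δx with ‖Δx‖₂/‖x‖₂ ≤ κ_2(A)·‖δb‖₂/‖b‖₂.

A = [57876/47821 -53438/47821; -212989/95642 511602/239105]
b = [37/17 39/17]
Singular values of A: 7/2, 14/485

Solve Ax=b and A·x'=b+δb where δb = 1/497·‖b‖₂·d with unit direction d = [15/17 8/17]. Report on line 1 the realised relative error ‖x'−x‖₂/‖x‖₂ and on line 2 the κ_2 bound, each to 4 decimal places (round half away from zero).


0.0021
0.2440

largest singular value 7/2, smallest 14/485
κ_2(A) = (7/2) / (14/485) = 121.2500
perturbation bound = 121.2500·1/497 = 0.2440
solve Ax = b  →  x = [71.4680 75.4557]
‖b‖ = 3.1623, ‖x‖ = 103.9290
Δx = A⁻¹·δb where δb = 1/497·3.1623·d; ‖Δx‖ = 0.2204
realised ‖Δx‖/‖x‖ = 0.0021
tightness: 0.0021 against a bound of 0.2440 (unrounded ratio ≈ 0.0087)


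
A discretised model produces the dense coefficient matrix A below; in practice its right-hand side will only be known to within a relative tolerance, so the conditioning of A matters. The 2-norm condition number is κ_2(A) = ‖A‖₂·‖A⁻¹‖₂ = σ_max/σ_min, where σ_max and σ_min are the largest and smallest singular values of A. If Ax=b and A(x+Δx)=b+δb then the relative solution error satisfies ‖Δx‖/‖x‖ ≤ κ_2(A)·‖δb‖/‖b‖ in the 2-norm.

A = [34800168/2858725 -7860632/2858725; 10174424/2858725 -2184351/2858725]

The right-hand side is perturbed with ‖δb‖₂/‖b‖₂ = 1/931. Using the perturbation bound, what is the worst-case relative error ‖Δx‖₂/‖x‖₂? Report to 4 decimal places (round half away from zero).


AᵀA = [2103312954496/13075693801 -473241323880/13075693801; -473241323880/13075693801 106497479569/13075693801]; tr = 1314580865/7778521, det = 1827904/7778521
λ_max, λ_min = (1314580865/7778521 ± √1728065977065548289/60505388947441)/2 = 169, 10816/7778521
κ = σ_max/σ_min = 13/(104/2789) = 348.6250
perturbation bound = 348.6250·1/931 = 0.3745

0.3745


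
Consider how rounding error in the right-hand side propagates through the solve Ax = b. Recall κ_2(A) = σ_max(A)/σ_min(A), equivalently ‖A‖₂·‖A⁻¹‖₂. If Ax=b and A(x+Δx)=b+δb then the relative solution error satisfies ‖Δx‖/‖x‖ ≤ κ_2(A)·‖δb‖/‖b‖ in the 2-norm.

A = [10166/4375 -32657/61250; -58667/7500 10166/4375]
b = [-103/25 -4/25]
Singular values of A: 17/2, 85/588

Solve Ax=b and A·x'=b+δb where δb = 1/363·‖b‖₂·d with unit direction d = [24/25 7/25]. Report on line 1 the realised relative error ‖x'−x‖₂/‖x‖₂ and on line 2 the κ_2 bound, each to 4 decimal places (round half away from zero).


0.0028
0.1620

from the listed singular values, σ₁ = 17/2, σ_n = 85/588
condition number: (17/2) ÷ (85/588) = 58.8000
worst-case relative error ≤ 58.8000 × 1/363 = 0.1620
solve Ax = b  →  x = [-7.8607 -26.5308]
2-norm of b is 4.1231; of x, 27.6708
δb = ε·‖b‖·d = [0.0109 0.0032]; solving A·Δx = δb gives ‖Δx‖ = 0.0786
relative error = 0.0028
tightness: 0.0028 against a bound of 0.1620 (unrounded ratio ≈ 0.0175)
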